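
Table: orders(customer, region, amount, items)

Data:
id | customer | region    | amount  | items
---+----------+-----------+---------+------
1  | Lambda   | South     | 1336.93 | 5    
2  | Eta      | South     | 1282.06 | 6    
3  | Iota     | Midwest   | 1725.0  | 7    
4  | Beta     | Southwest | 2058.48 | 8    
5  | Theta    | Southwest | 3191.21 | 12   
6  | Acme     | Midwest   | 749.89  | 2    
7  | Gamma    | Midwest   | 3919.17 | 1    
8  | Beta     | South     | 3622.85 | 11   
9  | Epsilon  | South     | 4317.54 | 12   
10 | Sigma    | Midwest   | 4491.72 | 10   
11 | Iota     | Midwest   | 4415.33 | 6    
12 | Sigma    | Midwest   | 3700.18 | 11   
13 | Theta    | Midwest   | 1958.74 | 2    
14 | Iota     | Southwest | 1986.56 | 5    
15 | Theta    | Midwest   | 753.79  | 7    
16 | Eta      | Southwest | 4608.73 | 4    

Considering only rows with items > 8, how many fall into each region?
SELECT region, COUNT(*)
FROM orders
WHERE items > 8
GROUP BY region

Note: WHERE filters rows before grouping.

Result:
  Midwest: 2
  South: 2
  Southwest: 1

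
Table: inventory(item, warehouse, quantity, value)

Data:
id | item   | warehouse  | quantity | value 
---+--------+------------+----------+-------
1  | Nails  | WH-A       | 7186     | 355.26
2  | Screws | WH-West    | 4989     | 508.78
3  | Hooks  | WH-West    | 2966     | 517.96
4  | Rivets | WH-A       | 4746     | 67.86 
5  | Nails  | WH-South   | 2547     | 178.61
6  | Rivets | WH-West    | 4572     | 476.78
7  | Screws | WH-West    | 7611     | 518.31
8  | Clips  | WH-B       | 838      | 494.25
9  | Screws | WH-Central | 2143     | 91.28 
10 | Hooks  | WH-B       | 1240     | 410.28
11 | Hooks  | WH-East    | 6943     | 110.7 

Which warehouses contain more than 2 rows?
SELECT warehouse, COUNT(*) as cnt
FROM inventory
GROUP BY warehouse
HAVING COUNT(*) > 2

Result:
  WH-West: 4

Note: HAVING filters groups after aggregation, WHERE filters rows before.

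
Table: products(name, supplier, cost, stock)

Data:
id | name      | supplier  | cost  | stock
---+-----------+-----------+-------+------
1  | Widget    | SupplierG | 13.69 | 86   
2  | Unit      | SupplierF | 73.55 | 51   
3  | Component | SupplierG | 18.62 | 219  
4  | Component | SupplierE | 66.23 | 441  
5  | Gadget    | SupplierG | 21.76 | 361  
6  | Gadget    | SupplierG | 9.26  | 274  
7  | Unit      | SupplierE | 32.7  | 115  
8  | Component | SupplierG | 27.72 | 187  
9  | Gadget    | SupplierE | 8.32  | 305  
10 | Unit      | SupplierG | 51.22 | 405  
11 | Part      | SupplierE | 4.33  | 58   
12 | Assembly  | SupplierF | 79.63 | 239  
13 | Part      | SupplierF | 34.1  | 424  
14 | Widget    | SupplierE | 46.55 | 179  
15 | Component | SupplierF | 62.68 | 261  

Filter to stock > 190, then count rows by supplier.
SELECT supplier, COUNT(*)
FROM products
WHERE stock > 190
GROUP BY supplier

Note: WHERE filters rows before grouping.

Result:
  SupplierE: 2
  SupplierF: 3
  SupplierG: 4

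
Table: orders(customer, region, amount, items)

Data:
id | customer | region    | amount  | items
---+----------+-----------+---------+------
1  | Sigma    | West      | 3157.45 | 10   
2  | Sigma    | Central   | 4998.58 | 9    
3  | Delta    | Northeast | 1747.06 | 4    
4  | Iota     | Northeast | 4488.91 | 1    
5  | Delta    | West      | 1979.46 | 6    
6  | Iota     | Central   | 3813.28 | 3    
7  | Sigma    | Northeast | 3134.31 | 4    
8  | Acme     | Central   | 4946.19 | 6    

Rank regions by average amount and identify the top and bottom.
SELECT region, AVG(amount)
FROM orders
GROUP BY region
ORDER BY AVG(amount)

All groups:
  West: 2568.46
  Northeast: 3123.43
  Central: 4586.02

Highest: Central (4586.02)
Lowest: West (2568.46)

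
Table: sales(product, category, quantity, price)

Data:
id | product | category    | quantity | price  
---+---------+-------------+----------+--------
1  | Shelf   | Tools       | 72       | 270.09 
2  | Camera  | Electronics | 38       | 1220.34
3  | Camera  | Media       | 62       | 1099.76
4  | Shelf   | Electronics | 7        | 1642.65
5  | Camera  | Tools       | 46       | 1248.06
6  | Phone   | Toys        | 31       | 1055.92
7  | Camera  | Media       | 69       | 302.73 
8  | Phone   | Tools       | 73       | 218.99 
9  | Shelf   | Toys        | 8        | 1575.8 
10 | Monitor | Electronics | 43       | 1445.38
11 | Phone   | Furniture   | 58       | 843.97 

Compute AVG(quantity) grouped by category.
SELECT category, AVG(quantity) as result
FROM sales
GROUP BY category

Result:
  Electronics: 29.33
  Furniture: 58.00
  Media: 65.50
  Tools: 63.67
  Toys: 19.50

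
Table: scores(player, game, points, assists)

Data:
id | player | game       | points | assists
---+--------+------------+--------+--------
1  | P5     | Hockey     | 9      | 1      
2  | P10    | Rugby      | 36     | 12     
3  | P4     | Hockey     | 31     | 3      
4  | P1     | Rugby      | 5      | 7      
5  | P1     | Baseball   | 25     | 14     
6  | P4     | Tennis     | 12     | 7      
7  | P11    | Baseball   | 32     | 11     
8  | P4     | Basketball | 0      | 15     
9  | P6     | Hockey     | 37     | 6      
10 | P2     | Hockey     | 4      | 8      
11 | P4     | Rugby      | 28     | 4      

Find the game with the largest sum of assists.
SELECT game, SUM(assists) as val
FROM scores
GROUP BY game
ORDER BY val DESC
LIMIT 1

Result: Baseball with sum(assists) = 25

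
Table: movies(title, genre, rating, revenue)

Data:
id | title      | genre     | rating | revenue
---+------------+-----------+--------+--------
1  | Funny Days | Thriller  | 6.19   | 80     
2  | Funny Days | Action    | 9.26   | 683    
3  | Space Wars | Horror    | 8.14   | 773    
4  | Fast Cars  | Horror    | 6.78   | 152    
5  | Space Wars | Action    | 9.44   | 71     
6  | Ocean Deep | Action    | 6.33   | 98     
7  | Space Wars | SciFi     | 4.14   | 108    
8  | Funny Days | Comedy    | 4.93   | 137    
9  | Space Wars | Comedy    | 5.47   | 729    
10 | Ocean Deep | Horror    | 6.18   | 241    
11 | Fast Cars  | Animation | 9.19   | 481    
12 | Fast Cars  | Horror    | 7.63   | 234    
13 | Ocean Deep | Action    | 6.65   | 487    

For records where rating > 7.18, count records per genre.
SELECT genre, COUNT(*)
FROM movies
WHERE rating > 7.18
GROUP BY genre

Note: WHERE filters rows before grouping.

Result:
  Action: 2
  Animation: 1
  Horror: 2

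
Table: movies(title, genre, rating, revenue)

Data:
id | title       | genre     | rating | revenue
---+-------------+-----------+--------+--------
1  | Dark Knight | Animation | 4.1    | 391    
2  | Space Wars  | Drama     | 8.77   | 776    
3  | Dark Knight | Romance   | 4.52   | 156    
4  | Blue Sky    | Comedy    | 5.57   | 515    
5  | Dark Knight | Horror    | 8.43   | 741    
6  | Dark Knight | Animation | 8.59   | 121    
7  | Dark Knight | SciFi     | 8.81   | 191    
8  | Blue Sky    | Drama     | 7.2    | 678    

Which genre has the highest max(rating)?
SELECT genre, MAX(rating) as val
FROM movies
GROUP BY genre
ORDER BY val DESC
LIMIT 1

Result: SciFi with max(rating) = 8.81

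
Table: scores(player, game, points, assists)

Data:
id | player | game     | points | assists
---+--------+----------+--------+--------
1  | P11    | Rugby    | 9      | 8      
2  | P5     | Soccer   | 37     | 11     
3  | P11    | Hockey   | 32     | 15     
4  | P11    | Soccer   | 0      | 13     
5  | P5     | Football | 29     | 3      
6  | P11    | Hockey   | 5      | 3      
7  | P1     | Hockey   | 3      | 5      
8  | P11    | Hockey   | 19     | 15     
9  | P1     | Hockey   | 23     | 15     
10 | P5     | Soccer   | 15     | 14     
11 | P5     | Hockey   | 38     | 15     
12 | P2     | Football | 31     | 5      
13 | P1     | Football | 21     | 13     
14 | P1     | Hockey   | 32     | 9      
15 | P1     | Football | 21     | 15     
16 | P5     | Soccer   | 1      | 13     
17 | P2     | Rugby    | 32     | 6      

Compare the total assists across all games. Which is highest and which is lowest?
SELECT game, SUM(assists)
FROM scores
GROUP BY game
ORDER BY SUM(assists)

All groups:
  Rugby: 14
  Football: 36
  Soccer: 51
  Hockey: 77

Highest: Hockey (77)
Lowest: Rugby (14)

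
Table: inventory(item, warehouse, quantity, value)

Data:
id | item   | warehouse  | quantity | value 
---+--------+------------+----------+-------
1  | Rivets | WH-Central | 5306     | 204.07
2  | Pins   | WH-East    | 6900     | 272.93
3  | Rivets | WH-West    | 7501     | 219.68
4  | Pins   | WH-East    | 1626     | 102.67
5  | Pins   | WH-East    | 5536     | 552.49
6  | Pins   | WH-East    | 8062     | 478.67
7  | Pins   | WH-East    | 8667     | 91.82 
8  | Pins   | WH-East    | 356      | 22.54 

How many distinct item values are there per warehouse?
SELECT warehouse, COUNT(DISTINCT item)
FROM inventory
GROUP BY warehouse

Result:
  WH-Central: 1 distinct
  WH-East: 1 distinct
  WH-West: 1 distinct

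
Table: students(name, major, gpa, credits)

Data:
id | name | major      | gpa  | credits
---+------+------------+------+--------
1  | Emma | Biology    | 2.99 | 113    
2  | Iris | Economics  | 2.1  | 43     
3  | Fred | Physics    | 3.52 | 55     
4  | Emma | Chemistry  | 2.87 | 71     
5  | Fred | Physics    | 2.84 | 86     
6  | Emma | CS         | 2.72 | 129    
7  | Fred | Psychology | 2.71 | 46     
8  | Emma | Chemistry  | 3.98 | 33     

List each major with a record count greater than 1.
SELECT major, COUNT(*) as cnt
FROM students
GROUP BY major
HAVING COUNT(*) > 1

Result:
  Chemistry: 2
  Physics: 2

Note: HAVING filters groups after aggregation, WHERE filters rows before.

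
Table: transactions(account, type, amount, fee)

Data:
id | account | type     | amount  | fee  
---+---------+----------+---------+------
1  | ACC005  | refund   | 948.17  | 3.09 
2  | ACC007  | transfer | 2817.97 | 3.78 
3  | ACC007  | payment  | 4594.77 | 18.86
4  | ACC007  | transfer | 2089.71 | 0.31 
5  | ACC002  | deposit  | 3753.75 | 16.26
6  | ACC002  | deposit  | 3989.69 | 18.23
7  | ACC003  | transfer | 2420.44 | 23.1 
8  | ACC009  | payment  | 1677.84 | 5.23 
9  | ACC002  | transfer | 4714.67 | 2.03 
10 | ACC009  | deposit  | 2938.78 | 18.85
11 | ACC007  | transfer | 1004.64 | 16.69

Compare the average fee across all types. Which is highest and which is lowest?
SELECT type, AVG(fee)
FROM transactions
GROUP BY type
ORDER BY AVG(fee)

All groups:
  refund: 3.09
  transfer: 9.18
  payment: 12.05
  deposit: 17.78

Highest: deposit (17.78)
Lowest: refund (3.09)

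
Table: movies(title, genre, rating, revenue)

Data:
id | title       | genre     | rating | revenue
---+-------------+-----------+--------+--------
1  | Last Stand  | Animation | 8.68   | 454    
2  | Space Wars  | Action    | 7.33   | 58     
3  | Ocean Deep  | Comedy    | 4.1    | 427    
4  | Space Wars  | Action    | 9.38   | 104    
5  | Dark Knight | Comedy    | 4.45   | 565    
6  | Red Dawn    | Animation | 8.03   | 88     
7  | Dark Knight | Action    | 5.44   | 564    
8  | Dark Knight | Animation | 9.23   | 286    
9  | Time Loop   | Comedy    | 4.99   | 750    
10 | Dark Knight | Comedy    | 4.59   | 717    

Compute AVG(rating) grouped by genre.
SELECT genre, AVG(rating) as result
FROM movies
GROUP BY genre

Result:
  Action: 7.38
  Animation: 8.65
  Comedy: 4.53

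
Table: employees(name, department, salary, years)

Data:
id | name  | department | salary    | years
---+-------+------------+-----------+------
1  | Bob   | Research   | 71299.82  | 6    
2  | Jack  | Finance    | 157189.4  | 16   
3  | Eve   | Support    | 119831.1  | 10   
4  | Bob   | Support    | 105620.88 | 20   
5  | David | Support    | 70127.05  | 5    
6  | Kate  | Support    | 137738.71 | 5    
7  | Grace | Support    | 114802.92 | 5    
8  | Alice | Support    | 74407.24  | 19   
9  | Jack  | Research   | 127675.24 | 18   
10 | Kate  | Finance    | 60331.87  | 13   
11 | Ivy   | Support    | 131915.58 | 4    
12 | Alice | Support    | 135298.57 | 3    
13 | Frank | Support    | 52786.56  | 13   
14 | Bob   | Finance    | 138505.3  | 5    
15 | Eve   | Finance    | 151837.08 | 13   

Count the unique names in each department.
SELECT department, COUNT(DISTINCT name)
FROM employees
GROUP BY department

Result:
  Finance: 4 distinct
  Research: 2 distinct
  Support: 8 distinct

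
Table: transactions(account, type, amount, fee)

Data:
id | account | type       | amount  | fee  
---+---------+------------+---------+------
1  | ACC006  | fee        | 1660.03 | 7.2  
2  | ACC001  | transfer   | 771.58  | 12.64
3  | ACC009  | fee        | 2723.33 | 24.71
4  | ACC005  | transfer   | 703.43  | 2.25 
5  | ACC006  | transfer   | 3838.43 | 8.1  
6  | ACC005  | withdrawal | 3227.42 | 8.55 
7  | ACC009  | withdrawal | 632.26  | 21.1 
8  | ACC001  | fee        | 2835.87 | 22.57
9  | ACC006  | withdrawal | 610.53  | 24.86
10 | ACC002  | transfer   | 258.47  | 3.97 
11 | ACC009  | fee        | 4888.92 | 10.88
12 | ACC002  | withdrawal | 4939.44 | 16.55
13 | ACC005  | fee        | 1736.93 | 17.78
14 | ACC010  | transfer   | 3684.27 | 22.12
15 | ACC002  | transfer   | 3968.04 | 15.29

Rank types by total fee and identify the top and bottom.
SELECT type, SUM(fee)
FROM transactions
GROUP BY type
ORDER BY SUM(fee)

All groups:
  transfer: 64.37
  withdrawal: 71.06
  fee: 83.14

Highest: fee (83.14)
Lowest: transfer (64.37)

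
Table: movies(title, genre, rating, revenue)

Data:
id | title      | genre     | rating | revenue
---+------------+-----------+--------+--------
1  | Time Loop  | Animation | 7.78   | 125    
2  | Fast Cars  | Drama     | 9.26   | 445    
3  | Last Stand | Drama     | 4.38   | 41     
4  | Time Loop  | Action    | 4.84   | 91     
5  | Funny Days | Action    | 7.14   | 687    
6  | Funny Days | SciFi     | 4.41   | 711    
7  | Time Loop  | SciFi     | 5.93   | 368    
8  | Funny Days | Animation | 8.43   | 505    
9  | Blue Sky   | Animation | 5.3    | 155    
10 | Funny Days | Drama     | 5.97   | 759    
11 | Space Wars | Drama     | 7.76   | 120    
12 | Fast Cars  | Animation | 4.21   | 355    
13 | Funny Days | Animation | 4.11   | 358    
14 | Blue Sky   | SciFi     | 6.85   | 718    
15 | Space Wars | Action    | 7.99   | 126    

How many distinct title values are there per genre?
SELECT genre, COUNT(DISTINCT title)
FROM movies
GROUP BY genre

Result:
  Action: 3 distinct
  Animation: 4 distinct
  Drama: 4 distinct
  SciFi: 3 distinct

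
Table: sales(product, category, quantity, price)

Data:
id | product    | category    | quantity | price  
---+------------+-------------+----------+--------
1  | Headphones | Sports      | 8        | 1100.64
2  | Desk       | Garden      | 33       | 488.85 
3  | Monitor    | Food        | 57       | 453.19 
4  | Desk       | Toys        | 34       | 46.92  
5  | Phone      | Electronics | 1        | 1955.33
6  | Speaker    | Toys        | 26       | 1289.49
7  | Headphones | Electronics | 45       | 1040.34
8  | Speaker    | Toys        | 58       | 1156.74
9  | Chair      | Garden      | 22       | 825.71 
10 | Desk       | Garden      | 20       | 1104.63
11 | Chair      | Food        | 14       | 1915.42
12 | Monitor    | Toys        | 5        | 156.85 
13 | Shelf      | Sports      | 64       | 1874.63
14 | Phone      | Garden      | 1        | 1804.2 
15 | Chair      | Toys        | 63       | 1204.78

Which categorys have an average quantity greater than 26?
SELECT category, AVG(quantity)
FROM sales
GROUP BY category
HAVING AVG(quantity) > 26

Result:
  Food: avg=35.50
  Sports: avg=36.00
  Toys: avg=37.20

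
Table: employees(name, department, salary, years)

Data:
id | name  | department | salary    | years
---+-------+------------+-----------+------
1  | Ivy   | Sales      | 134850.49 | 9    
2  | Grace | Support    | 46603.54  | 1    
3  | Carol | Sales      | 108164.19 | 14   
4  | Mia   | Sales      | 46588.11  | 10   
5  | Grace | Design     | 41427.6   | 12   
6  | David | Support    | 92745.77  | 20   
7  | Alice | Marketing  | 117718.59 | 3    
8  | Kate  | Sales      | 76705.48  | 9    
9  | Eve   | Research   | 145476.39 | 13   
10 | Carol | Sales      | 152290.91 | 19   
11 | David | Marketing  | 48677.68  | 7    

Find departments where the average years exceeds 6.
SELECT department, AVG(years)
FROM employees
GROUP BY department
HAVING AVG(years) > 6

Result:
  Design: avg=12.00
  Research: avg=13.00
  Sales: avg=12.20
  Support: avg=10.50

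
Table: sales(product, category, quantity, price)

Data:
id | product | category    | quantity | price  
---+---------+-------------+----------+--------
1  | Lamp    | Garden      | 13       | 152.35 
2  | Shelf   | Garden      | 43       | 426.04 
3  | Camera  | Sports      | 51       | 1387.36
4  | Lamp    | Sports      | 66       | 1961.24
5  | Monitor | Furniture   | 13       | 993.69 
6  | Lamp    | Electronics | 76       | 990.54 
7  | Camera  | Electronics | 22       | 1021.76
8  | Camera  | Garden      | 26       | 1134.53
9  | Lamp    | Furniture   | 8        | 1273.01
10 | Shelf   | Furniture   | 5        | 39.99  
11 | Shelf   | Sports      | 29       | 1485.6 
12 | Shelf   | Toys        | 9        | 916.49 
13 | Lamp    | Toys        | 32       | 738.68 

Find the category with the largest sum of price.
SELECT category, SUM(price) as val
FROM sales
GROUP BY category
ORDER BY val DESC
LIMIT 1

Result: Sports with sum(price) = 4834.20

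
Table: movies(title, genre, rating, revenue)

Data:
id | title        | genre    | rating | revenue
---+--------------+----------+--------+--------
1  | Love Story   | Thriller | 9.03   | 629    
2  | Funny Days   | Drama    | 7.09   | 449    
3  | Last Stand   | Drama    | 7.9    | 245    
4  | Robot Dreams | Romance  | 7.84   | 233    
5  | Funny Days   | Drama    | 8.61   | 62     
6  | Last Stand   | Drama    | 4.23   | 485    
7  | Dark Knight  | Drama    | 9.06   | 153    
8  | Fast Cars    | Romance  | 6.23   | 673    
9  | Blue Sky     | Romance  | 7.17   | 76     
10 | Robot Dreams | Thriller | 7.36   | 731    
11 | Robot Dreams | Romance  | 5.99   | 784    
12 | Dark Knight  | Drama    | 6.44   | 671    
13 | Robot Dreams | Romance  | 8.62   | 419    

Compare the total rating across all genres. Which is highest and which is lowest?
SELECT genre, SUM(rating)
FROM movies
GROUP BY genre
ORDER BY SUM(rating)

All groups:
  Thriller: 16.39
  Romance: 35.85
  Drama: 43.33

Highest: Drama (43.33)
Lowest: Thriller (16.39)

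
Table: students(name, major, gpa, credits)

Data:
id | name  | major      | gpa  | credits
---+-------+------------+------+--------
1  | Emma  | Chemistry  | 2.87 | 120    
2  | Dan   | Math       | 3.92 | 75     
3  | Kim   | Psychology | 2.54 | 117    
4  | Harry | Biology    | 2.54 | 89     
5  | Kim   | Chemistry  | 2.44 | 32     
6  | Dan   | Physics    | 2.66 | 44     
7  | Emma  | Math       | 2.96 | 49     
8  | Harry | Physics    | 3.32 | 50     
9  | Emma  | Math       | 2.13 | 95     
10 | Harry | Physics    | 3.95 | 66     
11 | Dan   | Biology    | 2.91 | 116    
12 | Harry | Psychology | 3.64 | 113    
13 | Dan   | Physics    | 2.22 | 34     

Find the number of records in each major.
SELECT major, COUNT(*) as count
FROM students
GROUP BY major

Result:
  Biology: 2
  Chemistry: 2
  Math: 3
  Physics: 4
  Psychology: 2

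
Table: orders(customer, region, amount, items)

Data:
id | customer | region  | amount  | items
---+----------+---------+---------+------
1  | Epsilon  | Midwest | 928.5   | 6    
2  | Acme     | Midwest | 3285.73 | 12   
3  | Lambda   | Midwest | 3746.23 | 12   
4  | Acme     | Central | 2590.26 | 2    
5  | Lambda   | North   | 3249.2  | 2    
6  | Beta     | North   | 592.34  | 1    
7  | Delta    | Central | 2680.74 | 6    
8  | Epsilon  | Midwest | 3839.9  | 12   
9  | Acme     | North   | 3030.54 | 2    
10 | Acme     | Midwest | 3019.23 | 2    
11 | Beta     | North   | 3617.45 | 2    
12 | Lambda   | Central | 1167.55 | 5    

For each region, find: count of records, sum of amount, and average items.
SELECT region,
       COUNT(*) as cnt,
       SUM(amount) as total_amount,
       AVG(items) as avg_items
FROM orders
GROUP BY region

Result:
  Central: 3 records, 6438.55 total amount, 4.33 avg items
  Midwest: 5 records, 14819.59 total amount, 8.80 avg items
  North: 4 records, 10489.53 total amount, 1.75 avg items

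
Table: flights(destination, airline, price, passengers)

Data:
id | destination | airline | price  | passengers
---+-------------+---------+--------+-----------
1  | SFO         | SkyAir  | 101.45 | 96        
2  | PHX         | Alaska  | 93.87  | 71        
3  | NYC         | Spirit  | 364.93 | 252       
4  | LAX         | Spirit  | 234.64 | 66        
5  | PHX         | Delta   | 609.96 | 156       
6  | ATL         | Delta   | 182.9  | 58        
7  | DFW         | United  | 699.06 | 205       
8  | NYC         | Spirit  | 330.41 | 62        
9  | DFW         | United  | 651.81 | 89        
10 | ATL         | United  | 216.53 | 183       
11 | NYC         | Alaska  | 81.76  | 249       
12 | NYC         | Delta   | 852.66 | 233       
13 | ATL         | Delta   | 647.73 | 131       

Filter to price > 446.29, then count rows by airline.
SELECT airline, COUNT(*)
FROM flights
WHERE price > 446.29
GROUP BY airline

Note: WHERE filters rows before grouping.

Result:
  Delta: 3
  United: 2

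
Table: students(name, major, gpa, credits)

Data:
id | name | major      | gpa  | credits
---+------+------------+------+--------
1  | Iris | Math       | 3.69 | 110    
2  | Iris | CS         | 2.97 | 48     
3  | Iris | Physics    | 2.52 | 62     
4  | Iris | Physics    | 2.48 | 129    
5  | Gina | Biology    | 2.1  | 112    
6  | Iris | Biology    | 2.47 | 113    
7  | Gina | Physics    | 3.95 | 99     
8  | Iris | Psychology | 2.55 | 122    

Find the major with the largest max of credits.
SELECT major, MAX(credits) as val
FROM students
GROUP BY major
ORDER BY val DESC
LIMIT 1

Result: Physics with max(credits) = 129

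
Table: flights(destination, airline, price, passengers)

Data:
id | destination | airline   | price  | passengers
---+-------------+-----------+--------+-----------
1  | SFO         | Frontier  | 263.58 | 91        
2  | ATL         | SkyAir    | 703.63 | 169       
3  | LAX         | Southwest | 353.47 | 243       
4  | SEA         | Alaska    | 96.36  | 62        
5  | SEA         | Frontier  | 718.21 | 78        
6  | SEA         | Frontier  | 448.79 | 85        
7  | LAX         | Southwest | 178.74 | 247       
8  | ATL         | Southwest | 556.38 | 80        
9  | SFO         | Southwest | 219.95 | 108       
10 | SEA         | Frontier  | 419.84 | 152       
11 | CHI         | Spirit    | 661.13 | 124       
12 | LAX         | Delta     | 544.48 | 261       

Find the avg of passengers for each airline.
SELECT airline, AVG(passengers) as result
FROM flights
GROUP BY airline

Result:
  Alaska: 62.00
  Delta: 261.00
  Frontier: 101.50
  SkyAir: 169.00
  Southwest: 169.50
  Spirit: 124.00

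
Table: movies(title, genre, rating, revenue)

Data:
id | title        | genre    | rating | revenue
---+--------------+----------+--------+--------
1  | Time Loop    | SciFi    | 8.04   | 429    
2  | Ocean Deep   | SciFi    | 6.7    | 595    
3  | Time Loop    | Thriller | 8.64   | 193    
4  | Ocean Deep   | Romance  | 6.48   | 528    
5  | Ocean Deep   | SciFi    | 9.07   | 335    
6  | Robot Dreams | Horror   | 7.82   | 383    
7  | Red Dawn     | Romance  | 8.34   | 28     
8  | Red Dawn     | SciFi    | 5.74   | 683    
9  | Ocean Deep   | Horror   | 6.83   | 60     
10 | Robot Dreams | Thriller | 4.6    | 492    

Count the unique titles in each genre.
SELECT genre, COUNT(DISTINCT title)
FROM movies
GROUP BY genre

Result:
  Horror: 2 distinct
  Romance: 2 distinct
  SciFi: 3 distinct
  Thriller: 2 distinct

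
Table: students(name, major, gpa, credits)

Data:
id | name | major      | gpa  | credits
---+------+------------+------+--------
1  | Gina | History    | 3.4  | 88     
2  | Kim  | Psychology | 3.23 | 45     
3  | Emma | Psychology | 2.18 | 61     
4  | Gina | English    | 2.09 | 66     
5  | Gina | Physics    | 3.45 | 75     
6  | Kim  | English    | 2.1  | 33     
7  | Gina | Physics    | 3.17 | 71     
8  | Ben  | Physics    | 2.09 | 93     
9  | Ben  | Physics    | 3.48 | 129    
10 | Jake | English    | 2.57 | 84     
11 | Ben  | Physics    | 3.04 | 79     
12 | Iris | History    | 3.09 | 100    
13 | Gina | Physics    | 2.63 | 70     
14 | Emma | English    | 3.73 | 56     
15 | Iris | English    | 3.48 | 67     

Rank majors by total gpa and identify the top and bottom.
SELECT major, SUM(gpa)
FROM students
GROUP BY major
ORDER BY SUM(gpa)

All groups:
  Psychology: 5.41
  History: 6.49
  English: 13.97
  Physics: 17.86

Highest: Physics (17.86)
Lowest: Psychology (5.41)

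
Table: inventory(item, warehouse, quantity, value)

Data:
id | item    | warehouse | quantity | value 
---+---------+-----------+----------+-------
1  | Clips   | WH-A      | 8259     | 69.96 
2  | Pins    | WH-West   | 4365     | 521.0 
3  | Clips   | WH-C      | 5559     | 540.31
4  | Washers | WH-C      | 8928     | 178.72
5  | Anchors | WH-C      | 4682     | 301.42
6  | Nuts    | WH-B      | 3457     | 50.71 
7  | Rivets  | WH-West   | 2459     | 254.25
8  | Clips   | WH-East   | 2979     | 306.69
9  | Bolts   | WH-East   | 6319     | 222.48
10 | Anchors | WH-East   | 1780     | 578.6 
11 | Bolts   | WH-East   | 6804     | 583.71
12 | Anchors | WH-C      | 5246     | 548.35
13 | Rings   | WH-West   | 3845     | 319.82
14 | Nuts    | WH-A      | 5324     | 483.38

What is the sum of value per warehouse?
SELECT warehouse, SUM(value) as result
FROM inventory
GROUP BY warehouse

Result:
  WH-A: 553.34
  WH-B: 50.71
  WH-C: 1568.80
  WH-East: 1691.48
  WH-West: 1095.07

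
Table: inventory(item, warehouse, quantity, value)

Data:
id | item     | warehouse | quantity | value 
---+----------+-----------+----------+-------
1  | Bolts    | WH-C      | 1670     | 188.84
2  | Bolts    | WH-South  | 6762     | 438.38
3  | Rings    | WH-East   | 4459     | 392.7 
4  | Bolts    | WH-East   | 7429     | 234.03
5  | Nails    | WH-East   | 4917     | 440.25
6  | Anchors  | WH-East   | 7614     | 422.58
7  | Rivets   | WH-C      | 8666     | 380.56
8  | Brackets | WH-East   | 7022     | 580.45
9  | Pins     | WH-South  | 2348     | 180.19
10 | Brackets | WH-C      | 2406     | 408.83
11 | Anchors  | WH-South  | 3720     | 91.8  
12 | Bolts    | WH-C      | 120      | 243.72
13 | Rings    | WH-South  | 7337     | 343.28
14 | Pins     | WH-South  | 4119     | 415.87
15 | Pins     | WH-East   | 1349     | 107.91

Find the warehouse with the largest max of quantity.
SELECT warehouse, MAX(quantity) as val
FROM inventory
GROUP BY warehouse
ORDER BY val DESC
LIMIT 1

Result: WH-C with max(quantity) = 8666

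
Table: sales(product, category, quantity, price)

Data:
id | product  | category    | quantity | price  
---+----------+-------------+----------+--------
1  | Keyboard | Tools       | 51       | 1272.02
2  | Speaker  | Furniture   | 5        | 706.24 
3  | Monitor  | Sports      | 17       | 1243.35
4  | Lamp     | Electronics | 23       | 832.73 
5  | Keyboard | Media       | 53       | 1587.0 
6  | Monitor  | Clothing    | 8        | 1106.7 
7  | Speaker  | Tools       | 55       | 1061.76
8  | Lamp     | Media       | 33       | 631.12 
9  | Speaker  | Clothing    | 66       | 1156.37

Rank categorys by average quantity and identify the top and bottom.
SELECT category, AVG(quantity)
FROM sales
GROUP BY category
ORDER BY AVG(quantity)

All groups:
  Furniture: 5.00
  Sports: 17.00
  Electronics: 23.00
  Clothing: 37.00
  Media: 43.00
  Tools: 53.00

Highest: Tools (53.00)
Lowest: Furniture (5.00)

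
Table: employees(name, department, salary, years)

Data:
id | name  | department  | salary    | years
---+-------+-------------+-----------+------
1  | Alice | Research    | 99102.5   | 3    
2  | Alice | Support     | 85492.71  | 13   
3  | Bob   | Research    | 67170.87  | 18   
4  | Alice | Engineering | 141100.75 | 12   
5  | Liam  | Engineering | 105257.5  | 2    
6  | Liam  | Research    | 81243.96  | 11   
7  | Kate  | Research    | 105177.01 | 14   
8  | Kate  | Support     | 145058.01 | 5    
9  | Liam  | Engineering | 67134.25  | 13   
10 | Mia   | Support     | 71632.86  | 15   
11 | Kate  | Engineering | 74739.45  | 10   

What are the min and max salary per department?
SELECT department, MIN(salary), MAX(salary)
FROM employees
GROUP BY department

Result:
  Engineering: min=67134.25, max=141100.75
  Research: min=67170.87, max=105177.01
  Support: min=71632.86, max=145058.01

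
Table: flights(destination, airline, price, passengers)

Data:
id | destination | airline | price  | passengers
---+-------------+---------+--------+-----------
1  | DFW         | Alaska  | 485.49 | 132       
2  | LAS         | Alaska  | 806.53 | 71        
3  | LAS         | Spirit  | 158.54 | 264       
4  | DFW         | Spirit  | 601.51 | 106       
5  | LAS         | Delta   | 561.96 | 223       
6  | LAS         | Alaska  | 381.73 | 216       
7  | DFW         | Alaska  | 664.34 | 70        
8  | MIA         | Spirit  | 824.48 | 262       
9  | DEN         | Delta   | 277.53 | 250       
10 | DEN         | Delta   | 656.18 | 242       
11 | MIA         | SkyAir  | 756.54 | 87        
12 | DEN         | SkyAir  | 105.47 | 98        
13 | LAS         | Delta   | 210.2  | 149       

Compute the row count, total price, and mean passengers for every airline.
SELECT airline,
       COUNT(*) as cnt,
       SUM(price) as total_price,
       AVG(passengers) as avg_passengers
FROM flights
GROUP BY airline

Result:
  Alaska: 4 records, 2338.09 total price, 122.25 avg passengers
  Delta: 4 records, 1705.87 total price, 216.00 avg passengers
  SkyAir: 2 records, 862.01 total price, 92.50 avg passengers
  Spirit: 3 records, 1584.53 total price, 210.67 avg passengers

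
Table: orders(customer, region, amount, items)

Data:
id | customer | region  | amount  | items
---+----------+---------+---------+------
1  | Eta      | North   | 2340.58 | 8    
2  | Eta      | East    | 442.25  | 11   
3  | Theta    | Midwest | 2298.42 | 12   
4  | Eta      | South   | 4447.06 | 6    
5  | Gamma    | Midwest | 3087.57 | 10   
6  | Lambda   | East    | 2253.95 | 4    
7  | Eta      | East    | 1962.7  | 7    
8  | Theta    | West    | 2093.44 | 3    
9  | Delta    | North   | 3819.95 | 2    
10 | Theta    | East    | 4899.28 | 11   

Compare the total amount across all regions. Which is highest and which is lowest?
SELECT region, SUM(amount)
FROM orders
GROUP BY region
ORDER BY SUM(amount)

All groups:
  West: 2093.44
  South: 4447.06
  Midwest: 5385.99
  North: 6160.53
  East: 9558.18

Highest: East (9558.18)
Lowest: West (2093.44)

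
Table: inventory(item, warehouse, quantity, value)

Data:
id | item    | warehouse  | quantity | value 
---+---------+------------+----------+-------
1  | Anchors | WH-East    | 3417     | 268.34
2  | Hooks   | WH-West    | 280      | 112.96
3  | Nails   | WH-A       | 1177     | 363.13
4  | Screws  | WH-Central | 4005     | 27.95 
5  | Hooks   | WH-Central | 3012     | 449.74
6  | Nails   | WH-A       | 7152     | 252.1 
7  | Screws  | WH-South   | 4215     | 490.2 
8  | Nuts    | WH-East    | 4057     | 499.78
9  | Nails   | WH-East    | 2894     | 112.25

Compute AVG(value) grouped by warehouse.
SELECT warehouse, AVG(value) as result
FROM inventory
GROUP BY warehouse

Result:
  WH-A: 307.62
  WH-Central: 238.85
  WH-East: 293.46
  WH-South: 490.20
  WH-West: 112.96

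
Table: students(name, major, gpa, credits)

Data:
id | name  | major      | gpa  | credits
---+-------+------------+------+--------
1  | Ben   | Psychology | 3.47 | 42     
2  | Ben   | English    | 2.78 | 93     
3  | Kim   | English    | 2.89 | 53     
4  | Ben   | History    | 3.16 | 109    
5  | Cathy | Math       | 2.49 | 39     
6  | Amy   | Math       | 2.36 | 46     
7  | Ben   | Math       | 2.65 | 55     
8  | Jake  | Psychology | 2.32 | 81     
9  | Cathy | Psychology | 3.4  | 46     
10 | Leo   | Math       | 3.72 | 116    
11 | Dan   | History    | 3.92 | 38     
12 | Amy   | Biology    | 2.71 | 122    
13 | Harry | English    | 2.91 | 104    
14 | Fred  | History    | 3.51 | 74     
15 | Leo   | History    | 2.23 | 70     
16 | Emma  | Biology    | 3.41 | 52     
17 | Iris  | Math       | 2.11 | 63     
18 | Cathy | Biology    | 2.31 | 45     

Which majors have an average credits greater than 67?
SELECT major, AVG(credits)
FROM students
GROUP BY major
HAVING AVG(credits) > 67

Result:
  Biology: avg=73.00
  English: avg=83.33
  History: avg=72.75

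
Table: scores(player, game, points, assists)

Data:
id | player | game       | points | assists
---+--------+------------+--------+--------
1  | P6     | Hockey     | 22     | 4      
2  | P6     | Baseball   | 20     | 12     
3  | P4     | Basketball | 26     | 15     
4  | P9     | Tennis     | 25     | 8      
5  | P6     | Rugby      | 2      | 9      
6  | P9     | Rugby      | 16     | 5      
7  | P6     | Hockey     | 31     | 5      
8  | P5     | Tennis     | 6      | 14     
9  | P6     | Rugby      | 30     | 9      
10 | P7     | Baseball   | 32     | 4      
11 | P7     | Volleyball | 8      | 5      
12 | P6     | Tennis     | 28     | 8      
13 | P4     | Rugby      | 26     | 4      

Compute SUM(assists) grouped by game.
SELECT game, SUM(assists) as result
FROM scores
GROUP BY game

Result:
  Baseball: 16
  Basketball: 15
  Hockey: 9
  Rugby: 27
  Tennis: 30
  Volleyball: 5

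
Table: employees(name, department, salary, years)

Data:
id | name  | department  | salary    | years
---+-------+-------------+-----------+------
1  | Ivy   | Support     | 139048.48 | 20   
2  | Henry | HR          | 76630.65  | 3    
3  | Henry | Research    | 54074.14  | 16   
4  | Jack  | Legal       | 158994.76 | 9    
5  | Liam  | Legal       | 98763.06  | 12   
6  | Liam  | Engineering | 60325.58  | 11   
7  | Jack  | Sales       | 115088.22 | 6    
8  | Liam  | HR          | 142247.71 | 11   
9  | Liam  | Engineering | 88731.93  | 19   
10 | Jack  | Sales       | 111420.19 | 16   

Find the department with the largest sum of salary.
SELECT department, SUM(salary) as val
FROM employees
GROUP BY department
ORDER BY val DESC
LIMIT 1

Result: Legal with sum(salary) = 257757.82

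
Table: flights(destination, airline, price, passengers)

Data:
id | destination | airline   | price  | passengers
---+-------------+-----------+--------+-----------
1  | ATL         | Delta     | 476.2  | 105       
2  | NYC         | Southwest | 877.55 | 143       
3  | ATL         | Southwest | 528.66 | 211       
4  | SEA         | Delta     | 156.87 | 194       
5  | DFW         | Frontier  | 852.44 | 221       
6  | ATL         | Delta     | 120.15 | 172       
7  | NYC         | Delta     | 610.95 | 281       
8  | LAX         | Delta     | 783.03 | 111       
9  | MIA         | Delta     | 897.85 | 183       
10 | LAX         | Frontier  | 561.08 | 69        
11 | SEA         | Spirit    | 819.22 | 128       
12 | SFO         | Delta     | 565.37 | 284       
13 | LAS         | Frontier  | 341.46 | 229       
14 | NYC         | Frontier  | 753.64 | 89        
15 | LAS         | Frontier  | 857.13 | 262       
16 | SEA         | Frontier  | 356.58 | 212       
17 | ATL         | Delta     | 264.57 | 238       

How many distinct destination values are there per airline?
SELECT airline, COUNT(DISTINCT destination)
FROM flights
GROUP BY airline

Result:
  Delta: 6 distinct
  Frontier: 5 distinct
  Southwest: 2 distinct
  Spirit: 1 distinct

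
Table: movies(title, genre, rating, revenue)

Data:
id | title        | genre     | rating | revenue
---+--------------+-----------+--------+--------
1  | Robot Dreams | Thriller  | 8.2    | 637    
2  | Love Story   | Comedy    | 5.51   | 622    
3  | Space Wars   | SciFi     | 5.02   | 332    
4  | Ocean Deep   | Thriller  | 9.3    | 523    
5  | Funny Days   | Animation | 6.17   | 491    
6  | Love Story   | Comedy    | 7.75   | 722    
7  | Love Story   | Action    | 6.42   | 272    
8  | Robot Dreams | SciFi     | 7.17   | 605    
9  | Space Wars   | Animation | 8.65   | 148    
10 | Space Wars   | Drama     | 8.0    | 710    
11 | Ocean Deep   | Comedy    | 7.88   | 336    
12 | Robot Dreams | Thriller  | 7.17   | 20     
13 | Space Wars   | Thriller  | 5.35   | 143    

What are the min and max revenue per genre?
SELECT genre, MIN(revenue), MAX(revenue)
FROM movies
GROUP BY genre

Result:
  Action: min=272, max=272
  Animation: min=148, max=491
  Comedy: min=336, max=722
  Drama: min=710, max=710
  SciFi: min=332, max=605
  Thriller: min=20, max=637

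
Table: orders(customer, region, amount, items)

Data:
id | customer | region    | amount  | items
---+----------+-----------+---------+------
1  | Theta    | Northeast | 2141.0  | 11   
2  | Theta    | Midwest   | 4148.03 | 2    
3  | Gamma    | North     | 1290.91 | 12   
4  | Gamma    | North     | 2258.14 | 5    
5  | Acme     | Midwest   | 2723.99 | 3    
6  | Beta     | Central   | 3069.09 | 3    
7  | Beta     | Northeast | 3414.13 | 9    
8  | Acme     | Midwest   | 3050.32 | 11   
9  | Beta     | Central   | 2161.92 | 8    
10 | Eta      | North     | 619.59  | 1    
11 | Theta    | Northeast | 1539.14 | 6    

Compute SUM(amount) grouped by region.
SELECT region, SUM(amount) as result
FROM orders
GROUP BY region

Result:
  Central: 5231.01
  Midwest: 9922.34
  North: 4168.64
  Northeast: 7094.27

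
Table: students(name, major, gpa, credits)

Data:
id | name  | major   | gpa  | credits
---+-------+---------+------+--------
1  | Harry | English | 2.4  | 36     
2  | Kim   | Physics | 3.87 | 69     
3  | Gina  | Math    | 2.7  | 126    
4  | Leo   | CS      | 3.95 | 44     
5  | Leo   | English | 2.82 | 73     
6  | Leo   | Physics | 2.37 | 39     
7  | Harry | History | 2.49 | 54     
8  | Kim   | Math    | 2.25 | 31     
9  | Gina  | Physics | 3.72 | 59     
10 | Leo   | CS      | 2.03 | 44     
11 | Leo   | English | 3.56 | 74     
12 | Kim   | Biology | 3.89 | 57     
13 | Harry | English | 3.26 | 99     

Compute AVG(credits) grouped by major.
SELECT major, AVG(credits) as result
FROM students
GROUP BY major

Result:
  Biology: 57.00
  CS: 44.00
  English: 70.50
  History: 54.00
  Math: 78.50
  Physics: 55.67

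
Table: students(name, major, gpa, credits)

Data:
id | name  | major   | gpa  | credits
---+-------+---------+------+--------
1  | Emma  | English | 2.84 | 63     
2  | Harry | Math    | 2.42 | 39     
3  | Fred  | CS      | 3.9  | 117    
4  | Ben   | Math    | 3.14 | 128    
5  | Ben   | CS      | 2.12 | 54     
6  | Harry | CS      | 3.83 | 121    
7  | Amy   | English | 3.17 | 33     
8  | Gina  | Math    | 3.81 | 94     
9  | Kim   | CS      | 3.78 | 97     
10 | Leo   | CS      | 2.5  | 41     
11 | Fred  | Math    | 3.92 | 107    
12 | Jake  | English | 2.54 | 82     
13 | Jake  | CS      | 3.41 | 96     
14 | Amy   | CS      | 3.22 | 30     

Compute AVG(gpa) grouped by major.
SELECT major, AVG(gpa) as result
FROM students
GROUP BY major

Result:
  CS: 3.25
  English: 2.85
  Math: 3.32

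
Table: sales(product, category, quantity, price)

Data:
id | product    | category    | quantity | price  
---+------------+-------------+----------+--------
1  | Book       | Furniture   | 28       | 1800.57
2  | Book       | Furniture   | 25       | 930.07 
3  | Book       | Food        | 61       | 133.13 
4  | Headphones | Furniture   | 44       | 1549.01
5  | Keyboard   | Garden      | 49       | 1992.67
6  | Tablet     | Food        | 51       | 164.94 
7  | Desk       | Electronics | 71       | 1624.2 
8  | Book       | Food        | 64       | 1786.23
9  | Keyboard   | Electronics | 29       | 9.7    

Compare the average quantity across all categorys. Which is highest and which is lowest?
SELECT category, AVG(quantity)
FROM sales
GROUP BY category
ORDER BY AVG(quantity)

All groups:
  Furniture: 32.33
  Garden: 49.00
  Electronics: 50.00
  Food: 58.67

Highest: Food (58.67)
Lowest: Furniture (32.33)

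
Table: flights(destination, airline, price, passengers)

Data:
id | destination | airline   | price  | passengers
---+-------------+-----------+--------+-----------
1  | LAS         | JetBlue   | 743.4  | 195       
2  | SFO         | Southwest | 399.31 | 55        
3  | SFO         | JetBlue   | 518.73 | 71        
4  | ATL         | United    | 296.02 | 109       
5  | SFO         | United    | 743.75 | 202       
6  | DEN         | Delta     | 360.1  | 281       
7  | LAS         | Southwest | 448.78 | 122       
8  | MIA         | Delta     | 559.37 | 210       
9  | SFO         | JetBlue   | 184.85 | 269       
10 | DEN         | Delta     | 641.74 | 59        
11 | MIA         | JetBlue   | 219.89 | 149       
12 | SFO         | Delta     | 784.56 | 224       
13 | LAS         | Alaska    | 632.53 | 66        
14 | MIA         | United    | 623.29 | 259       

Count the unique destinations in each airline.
SELECT airline, COUNT(DISTINCT destination)
FROM flights
GROUP BY airline

Result:
  Alaska: 1 distinct
  Delta: 3 distinct
  JetBlue: 3 distinct
  Southwest: 2 distinct
  United: 3 distinct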